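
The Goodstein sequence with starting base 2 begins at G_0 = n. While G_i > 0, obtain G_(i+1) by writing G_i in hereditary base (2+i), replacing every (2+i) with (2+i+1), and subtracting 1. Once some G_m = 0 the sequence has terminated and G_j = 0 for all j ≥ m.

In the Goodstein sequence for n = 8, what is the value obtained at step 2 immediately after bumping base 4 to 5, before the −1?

8 —HB2→ 2^(2 + 1) —bump→ 3^(3 + 1) = 81 —(−1)→ 80
80 —HB3→ 2·3^3 + 2·3^2 + 2·3 + 2 —bump→ 2·4^4 + 2·4^2 + 2·4 + 2 = 554 —(−1)→ 553
553 —HB4→ 2·4^4 + 2·4^2 + 2·4 + 1 —bump→ 2·5^5 + 2·5^2 + 2·5 + 1 = 6311 —(−1)→ 6310

6311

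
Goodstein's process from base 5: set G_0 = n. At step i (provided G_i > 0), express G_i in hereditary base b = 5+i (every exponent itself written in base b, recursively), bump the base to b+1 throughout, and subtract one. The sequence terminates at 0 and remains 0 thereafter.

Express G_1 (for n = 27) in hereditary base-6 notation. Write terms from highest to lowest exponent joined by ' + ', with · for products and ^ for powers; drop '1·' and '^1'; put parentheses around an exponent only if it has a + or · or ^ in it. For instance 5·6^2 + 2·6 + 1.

6^2 + 1

27 —HB5→ 5^2 + 2 —bump→ 6^2 + 2 = 38 —(−1)→ 37
37 —HB6→ 6^2 + 1 —bump→ 7^2 + 1 = 50 —(−1)→ 49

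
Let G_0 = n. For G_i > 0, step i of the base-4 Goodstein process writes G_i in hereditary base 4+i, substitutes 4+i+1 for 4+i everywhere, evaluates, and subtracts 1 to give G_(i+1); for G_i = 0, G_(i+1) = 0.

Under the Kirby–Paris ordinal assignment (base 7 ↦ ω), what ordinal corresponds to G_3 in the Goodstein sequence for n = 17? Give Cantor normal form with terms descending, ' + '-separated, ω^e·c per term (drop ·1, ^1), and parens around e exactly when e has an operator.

ω·5 + 4

G_0=17  [base 4] 4^2 + 1  →[4↦5]→  5^2 + 1 = 26  −1 ⇒ G_1=25
G_1=25  [base 5] 5^2  →[5↦6]→  6^2 = 36  −1 ⇒ G_2=35
G_2=35  [base 6] 5·6 + 5  →[6↦7]→  5·7 + 5 = 40  −1 ⇒ G_3=39
G_3=39  [base 7] 5·7 + 4  →[7↦8]→  5·8 + 4 = 44  −1 ⇒ G_4=43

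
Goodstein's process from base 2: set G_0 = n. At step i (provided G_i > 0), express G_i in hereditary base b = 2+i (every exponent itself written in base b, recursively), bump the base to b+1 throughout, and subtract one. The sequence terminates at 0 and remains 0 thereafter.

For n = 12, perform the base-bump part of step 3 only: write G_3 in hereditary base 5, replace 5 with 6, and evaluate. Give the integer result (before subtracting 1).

280020

G_0 = 12. HB_2(12) = 2^(2 + 1) + 2^2. Bump = 108. G_1 = 107.
G_1 = 107. HB_3(107) = 3^(3 + 1) + 2·3^2 + 2·3 + 2. Bump = 1066. G_2 = 1065.
G_2 = 1065. HB_4(1065) = 4^(4 + 1) + 2·4^2 + 2·4 + 1. Bump = 15686. G_3 = 15685.
G_3 = 15685. HB_5(15685) = 5^(5 + 1) + 2·5^2 + 2·5. Bump = 280020. G_4 = 280019.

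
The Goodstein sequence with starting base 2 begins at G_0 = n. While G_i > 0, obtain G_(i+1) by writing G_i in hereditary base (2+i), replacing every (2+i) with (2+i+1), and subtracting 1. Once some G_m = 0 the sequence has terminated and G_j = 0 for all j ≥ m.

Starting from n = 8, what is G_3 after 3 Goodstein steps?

6310

8 —HB2→ 2^(2 + 1) —bump→ 3^(3 + 1) = 81 —(−1)→ 80
80 —HB3→ 2·3^3 + 2·3^2 + 2·3 + 2 —bump→ 2·4^4 + 2·4^2 + 2·4 + 2 = 554 —(−1)→ 553
553 —HB4→ 2·4^4 + 2·4^2 + 2·4 + 1 —bump→ 2·5^5 + 2·5^2 + 2·5 + 1 = 6311 —(−1)→ 6310
6310 —HB5→ 2·5^5 + 2·5^2 + 2·5 —bump→ 2·6^6 + 2·6^2 + 2·6 = 93396 —(−1)→ 93395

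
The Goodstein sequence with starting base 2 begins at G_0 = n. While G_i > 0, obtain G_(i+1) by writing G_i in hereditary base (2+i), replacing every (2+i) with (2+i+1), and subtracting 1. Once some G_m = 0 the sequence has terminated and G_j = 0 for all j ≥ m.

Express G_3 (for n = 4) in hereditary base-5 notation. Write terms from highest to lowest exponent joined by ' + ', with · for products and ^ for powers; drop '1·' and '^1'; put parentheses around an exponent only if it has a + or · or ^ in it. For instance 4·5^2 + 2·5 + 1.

2·5^2 + 2·5

G_0 = 4. HB_2(4) = 2^2. Bump = 27. G_1 = 26.
G_1 = 26. HB_3(26) = 2·3^2 + 2·3 + 2. Bump = 42. G_2 = 41.
G_2 = 41. HB_4(41) = 2·4^2 + 2·4 + 1. Bump = 61. G_3 = 60.
G_3 = 60. HB_5(60) = 2·5^2 + 2·5. Bump = 84. G_4 = 83.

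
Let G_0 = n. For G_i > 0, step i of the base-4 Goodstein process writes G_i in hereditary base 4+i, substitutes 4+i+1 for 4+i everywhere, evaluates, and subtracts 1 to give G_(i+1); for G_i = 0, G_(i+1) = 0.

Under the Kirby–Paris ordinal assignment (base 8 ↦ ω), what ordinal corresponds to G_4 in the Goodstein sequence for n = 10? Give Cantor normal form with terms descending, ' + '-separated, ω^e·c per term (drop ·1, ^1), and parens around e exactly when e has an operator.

step 0: 10 = 2·4 + 2; sub 5 for 4: 2·5 + 2; = 12; G_1 = 12−1 = 11
step 1: 11 = 2·5 + 1; sub 6 for 5: 2·6 + 1; = 13; G_2 = 13−1 = 12
step 2: 12 = 2·6; sub 7 for 6: 2·7; = 14; G_3 = 14−1 = 13
step 3: 13 = 7 + 6; sub 8 for 7: 8 + 6; = 14; G_4 = 14−1 = 13
step 4: 13 = 8 + 5; sub 9 for 8: 9 + 5; = 14; G_5 = 14−1 = 13

ω + 5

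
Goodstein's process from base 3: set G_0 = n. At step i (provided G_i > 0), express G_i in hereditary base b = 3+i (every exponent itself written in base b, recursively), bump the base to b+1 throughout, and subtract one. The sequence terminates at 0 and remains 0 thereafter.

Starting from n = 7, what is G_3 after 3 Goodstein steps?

G_0 = 7. HB_3(7) = 2·3 + 1. Bump = 9. G_1 = 8.
G_1 = 8. HB_4(8) = 2·4. Bump = 10. G_2 = 9.
G_2 = 9. HB_5(9) = 5 + 4. Bump = 10. G_3 = 9.
G_3 = 9. HB_6(9) = 6 + 3. Bump = 10. G_4 = 9.

9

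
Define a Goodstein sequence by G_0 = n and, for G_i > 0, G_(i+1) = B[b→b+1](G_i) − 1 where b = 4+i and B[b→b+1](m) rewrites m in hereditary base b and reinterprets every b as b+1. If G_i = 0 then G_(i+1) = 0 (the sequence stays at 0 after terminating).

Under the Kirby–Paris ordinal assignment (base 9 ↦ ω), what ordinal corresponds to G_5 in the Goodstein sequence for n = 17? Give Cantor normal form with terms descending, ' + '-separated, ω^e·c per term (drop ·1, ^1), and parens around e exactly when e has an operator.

ω·5 + 2

(0) 17|_4 = 4^2 + 1 ↦ 5^2 + 1|_5 = 26 ⇒ 25
(1) 25|_5 = 5^2 ↦ 6^2|_6 = 36 ⇒ 35
(2) 35|_6 = 5·6 + 5 ↦ 5·7 + 5|_7 = 40 ⇒ 39
(3) 39|_7 = 5·7 + 4 ↦ 5·8 + 4|_8 = 44 ⇒ 43
(4) 43|_8 = 5·8 + 3 ↦ 5·9 + 3|_9 = 48 ⇒ 47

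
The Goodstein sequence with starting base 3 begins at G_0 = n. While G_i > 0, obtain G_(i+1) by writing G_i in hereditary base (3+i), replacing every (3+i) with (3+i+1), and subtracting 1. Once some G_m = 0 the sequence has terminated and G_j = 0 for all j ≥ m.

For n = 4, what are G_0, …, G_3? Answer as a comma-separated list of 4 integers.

[0] 4 ≡ 3 + 1 (base 3). Lift 4: 5. −1: 4.
[1] 4 ≡ 4 (base 4). Lift 5: 5. −1: 4.
[2] 4 ≡ 4 (base 5). Lift 6: 4. −1: 3.

4, 4, 4, 3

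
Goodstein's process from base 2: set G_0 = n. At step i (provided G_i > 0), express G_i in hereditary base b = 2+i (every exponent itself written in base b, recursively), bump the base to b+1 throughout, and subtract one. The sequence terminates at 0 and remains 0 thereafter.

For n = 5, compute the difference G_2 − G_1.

228

step 0: 5 = 2^2 + 1; sub 3 for 2: 3^3 + 1; = 28; G_1 = 28−1 = 27
step 1: 27 = 3^3; sub 4 for 3: 4^4; = 256; G_2 = 256−1 = 255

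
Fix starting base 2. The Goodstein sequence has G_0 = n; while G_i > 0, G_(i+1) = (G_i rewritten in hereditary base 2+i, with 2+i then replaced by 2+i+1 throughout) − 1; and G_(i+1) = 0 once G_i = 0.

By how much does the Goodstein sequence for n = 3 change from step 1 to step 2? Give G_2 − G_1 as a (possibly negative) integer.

[0] 3 ≡ 2 + 1 (base 2). Lift 3: 4. −1: 3.
[1] 3 ≡ 3 (base 3). Lift 4: 4. −1: 3.

0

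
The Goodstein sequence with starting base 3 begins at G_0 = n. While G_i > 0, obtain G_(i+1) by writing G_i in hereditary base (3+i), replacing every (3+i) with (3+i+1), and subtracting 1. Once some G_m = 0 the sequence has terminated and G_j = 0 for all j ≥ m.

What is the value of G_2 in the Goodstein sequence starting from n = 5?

5

i=0: 5 = 3 + 2 (b=3); 3→4: 4 + 2 = 6; 6−1 = 5
i=1: 5 = 4 + 1 (b=4); 4→5: 5 + 1 = 6; 6−1 = 5
i=2: 5 = 5 (b=5); 5→6: 6 = 6; 6−1 = 5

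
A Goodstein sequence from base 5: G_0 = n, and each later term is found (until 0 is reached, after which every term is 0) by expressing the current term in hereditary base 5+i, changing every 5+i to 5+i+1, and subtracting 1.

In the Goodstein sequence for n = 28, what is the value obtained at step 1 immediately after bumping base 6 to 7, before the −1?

base 5: 28 = 5^2 + 3; at 6: 6^2 + 3 = 39; next = 38
base 6: 38 = 6^2 + 2; at 7: 7^2 + 2 = 51; next = 50

51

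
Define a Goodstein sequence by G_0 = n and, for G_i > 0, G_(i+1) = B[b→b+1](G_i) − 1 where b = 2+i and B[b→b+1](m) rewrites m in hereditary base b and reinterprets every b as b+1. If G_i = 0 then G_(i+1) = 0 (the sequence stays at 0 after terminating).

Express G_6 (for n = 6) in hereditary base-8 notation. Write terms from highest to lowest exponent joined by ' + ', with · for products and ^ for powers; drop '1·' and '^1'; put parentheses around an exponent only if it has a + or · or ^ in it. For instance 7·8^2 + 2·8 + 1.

(0) 6|_2 = 2^2 + 2 ↦ 3^3 + 3|_3 = 30 ⇒ 29
(1) 29|_3 = 3^3 + 2 ↦ 4^4 + 2|_4 = 258 ⇒ 257
(2) 257|_4 = 4^4 + 1 ↦ 5^5 + 1|_5 = 3126 ⇒ 3125
(3) 3125|_5 = 5^5 ↦ 6^6|_6 = 46656 ⇒ 46655
(4) 46655|_6 = 5·6^5 + 5·6^4 + 5·6^3 + 5·6^2 + 5·6 + 5 ↦ 5·7^5 + 5·7^4 + 5·7^3 + 5·7^2 + 5·7 + 5|_7 = 98040 ⇒ 98039
(5) 98039|_7 = 5·7^5 + 5·7^4 + 5·7^3 + 5·7^2 + 5·7 + 4 ↦ 5·8^5 + 5·8^4 + 5·8^3 + 5·8^2 + 5·8 + 4|_8 = 187244 ⇒ 187243
(6) 187243|_8 = 5·8^5 + 5·8^4 + 5·8^3 + 5·8^2 + 5·8 + 3 ↦ 5·9^5 + 5·9^4 + 5·9^3 + 5·9^2 + 5·9 + 3|_9 = 332148 ⇒ 332147

5·8^5 + 5·8^4 + 5·8^3 + 5·8^2 + 5·8 + 3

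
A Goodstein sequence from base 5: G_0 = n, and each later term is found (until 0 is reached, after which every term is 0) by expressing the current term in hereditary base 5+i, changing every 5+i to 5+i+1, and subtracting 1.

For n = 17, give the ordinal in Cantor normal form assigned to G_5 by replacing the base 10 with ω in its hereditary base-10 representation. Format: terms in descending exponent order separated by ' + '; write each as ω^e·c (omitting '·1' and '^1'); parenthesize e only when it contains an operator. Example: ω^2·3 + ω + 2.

[0] 17 ≡ 3·5 + 2 (base 5). Lift 6: 20. −1: 19.
[1] 19 ≡ 3·6 + 1 (base 6). Lift 7: 22. −1: 21.
[2] 21 ≡ 3·7 (base 7). Lift 8: 24. −1: 23.
[3] 23 ≡ 2·8 + 7 (base 8). Lift 9: 25. −1: 24.
[4] 24 ≡ 2·9 + 6 (base 9). Lift 10: 26. −1: 25.
[5] 25 ≡ 2·10 + 5 (base 10). Lift 11: 27. −1: 26.

ω·2 + 5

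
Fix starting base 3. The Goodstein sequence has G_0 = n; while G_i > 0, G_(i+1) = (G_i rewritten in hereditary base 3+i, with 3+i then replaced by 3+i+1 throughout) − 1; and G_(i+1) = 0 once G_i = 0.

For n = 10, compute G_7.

39

[0] 10 ≡ 3^2 + 1 (base 3). Lift 4: 17. −1: 16.
[1] 16 ≡ 4^2 (base 4). Lift 5: 25. −1: 24.
[2] 24 ≡ 4·5 + 4 (base 5). Lift 6: 28. −1: 27.
[3] 27 ≡ 4·6 + 3 (base 6). Lift 7: 31. −1: 30.
[4] 30 ≡ 4·7 + 2 (base 7). Lift 8: 34. −1: 33.
[5] 33 ≡ 4·8 + 1 (base 8). Lift 9: 37. −1: 36.
[6] 36 ≡ 4·9 (base 9). Lift 10: 40. −1: 39.
[7] 39 ≡ 3·10 + 9 (base 10). Lift 11: 42. −1: 41.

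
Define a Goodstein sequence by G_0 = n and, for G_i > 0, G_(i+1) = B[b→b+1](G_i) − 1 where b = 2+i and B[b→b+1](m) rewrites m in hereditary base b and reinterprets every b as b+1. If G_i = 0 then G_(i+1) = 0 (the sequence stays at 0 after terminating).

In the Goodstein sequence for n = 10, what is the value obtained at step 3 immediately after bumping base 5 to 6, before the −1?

279936

[0] 10 ≡ 2^(2 + 1) + 2 (base 2). Lift 3: 84. −1: 83.
[1] 83 ≡ 3^(3 + 1) + 2 (base 3). Lift 4: 1026. −1: 1025.
[2] 1025 ≡ 4^(4 + 1) + 1 (base 4). Lift 5: 15626. −1: 15625.
[3] 15625 ≡ 5^(5 + 1) (base 5). Lift 6: 279936. −1: 279935.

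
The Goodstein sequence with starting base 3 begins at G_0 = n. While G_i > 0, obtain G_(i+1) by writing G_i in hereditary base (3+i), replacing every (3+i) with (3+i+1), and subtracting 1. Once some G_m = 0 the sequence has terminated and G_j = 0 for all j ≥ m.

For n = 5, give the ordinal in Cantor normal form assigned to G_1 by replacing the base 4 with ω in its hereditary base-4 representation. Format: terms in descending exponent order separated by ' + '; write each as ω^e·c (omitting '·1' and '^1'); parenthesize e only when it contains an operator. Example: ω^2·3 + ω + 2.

ω + 1

i=0: 5 = 3 + 2 (b=3); 3→4: 4 + 2 = 6; 6−1 = 5
i=1: 5 = 4 + 1 (b=4); 4→5: 5 + 1 = 6; 6−1 = 5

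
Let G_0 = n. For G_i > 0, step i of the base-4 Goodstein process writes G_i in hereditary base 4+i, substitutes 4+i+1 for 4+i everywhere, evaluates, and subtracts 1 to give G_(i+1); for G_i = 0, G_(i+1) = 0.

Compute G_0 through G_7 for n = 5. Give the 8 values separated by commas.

i=0: 5 = 4 + 1 (b=4); 4→5: 5 + 1 = 6; 6−1 = 5
i=1: 5 = 5 (b=5); 5→6: 6 = 6; 6−1 = 5
i=2: 5 = 5 (b=6); 6→7: 5 = 5; 5−1 = 4
i=3: 4 = 4 (b=7); 7→8: 4 = 4; 4−1 = 3
i=4: 3 = 3 (b=8); 8→9: 3 = 3; 3−1 = 2
i=5: 2 = 2 (b=9); 9→10: 2 = 2; 2−1 = 1
i=6: 1 = 1 (b=10); 10→11: 1 = 1; 1−1 = 0

5, 5, 5, 4, 3, 2, 1, 0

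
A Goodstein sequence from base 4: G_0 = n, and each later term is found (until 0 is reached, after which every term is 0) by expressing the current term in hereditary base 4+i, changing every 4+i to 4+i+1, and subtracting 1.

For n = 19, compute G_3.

49

G_0 = 19. HB_4(19) = 4^2 + 3. Bump = 28. G_1 = 27.
G_1 = 27. HB_5(27) = 5^2 + 2. Bump = 38. G_2 = 37.
G_2 = 37. HB_6(37) = 6^2 + 1. Bump = 50. G_3 = 49.
G_3 = 49. HB_7(49) = 7^2. Bump = 64. G_4 = 63.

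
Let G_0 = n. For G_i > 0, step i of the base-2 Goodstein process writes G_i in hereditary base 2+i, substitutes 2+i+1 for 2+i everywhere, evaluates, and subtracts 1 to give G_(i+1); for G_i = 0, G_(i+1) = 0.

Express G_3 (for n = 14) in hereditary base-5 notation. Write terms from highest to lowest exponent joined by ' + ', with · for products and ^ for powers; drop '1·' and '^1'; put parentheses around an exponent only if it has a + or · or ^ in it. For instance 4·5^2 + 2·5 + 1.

5^(5 + 1) + 5^5

G_0 = 14. HB_2(14) = 2^(2 + 1) + 2^2 + 2. Bump = 111. G_1 = 110.
G_1 = 110. HB_3(110) = 3^(3 + 1) + 3^3 + 2. Bump = 1282. G_2 = 1281.
G_2 = 1281. HB_4(1281) = 4^(4 + 1) + 4^4 + 1. Bump = 18751. G_3 = 18750.
G_3 = 18750. HB_5(18750) = 5^(5 + 1) + 5^5. Bump = 326592. G_4 = 326591.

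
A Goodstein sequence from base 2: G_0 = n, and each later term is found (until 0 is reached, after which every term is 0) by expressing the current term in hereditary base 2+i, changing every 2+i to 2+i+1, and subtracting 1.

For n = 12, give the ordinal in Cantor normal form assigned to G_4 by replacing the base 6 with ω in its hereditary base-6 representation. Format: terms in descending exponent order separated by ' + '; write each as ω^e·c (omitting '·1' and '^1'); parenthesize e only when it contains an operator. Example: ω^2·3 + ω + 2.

i=0: 12 = 2^(2 + 1) + 2^2 (b=2); 2→3: 3^(3 + 1) + 3^3 = 108; 108−1 = 107
i=1: 107 = 3^(3 + 1) + 2·3^2 + 2·3 + 2 (b=3); 3→4: 4^(4 + 1) + 2·4^2 + 2·4 + 2 = 1066; 1066−1 = 1065
i=2: 1065 = 4^(4 + 1) + 2·4^2 + 2·4 + 1 (b=4); 4→5: 5^(5 + 1) + 2·5^2 + 2·5 + 1 = 15686; 15686−1 = 15685
i=3: 15685 = 5^(5 + 1) + 2·5^2 + 2·5 (b=5); 5→6: 6^(6 + 1) + 2·6^2 + 2·6 = 280020; 280020−1 = 280019

ω^(ω + 1) + ω^2·2 + ω + 5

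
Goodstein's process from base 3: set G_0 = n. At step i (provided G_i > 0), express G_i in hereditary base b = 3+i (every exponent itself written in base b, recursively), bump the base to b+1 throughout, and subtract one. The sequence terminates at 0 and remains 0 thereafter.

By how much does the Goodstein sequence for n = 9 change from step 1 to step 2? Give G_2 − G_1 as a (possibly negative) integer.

2

(0) 9|_3 = 3^2 ↦ 4^2|_4 = 16 ⇒ 15
(1) 15|_4 = 3·4 + 3 ↦ 3·5 + 3|_5 = 18 ⇒ 17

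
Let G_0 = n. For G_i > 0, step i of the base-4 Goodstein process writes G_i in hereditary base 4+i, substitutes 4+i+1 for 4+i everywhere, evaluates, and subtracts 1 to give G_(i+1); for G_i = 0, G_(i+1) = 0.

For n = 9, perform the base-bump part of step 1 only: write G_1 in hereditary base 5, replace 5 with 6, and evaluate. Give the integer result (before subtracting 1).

12

[0] 9 ≡ 2·4 + 1 (base 4). Lift 5: 11. −1: 10.
[1] 10 ≡ 2·5 (base 5). Lift 6: 12. −1: 11.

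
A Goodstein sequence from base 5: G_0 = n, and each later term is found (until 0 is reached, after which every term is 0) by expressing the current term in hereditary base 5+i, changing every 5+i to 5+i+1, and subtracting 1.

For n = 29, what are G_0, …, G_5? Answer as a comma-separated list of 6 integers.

29 —HB5→ 5^2 + 4 —bump→ 6^2 + 4 = 40 —(−1)→ 39
39 —HB6→ 6^2 + 3 —bump→ 7^2 + 3 = 52 —(−1)→ 51
51 —HB7→ 7^2 + 2 —bump→ 8^2 + 2 = 66 —(−1)→ 65
65 —HB8→ 8^2 + 1 —bump→ 9^2 + 1 = 82 —(−1)→ 81
81 —HB9→ 9^2 —bump→ 10^2 = 100 —(−1)→ 99

29, 39, 51, 65, 81, 99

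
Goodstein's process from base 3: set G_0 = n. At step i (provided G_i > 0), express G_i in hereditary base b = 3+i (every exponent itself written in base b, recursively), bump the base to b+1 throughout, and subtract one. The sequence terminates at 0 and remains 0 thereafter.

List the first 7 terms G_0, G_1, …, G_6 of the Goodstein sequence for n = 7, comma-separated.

7, 8, 9, 9, 9, 9, 9

G_0=7  [base 3] 2·3 + 1  →[3↦4]→  2·4 + 1 = 9  −1 ⇒ G_1=8
G_1=8  [base 4] 2·4  →[4↦5]→  2·5 = 10  −1 ⇒ G_2=9
G_2=9  [base 5] 5 + 4  →[5↦6]→  6 + 4 = 10  −1 ⇒ G_3=9
G_3=9  [base 6] 6 + 3  →[6↦7]→  7 + 3 = 10  −1 ⇒ G_4=9
G_4=9  [base 7] 7 + 2  →[7↦8]→  8 + 2 = 10  −1 ⇒ G_5=9
G_5=9  [base 8] 8 + 1  →[8↦9]→  9 + 1 = 10  −1 ⇒ G_6=9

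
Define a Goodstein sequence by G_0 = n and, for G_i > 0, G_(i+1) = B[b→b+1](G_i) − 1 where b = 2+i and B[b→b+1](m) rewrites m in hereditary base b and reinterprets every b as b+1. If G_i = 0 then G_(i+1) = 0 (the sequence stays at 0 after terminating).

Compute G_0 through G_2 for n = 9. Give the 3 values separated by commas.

i=0: 9 = 2^(2 + 1) + 1 (b=2); 2→3: 3^(3 + 1) + 1 = 82; 82−1 = 81
i=1: 81 = 3^(3 + 1) (b=3); 3→4: 4^(4 + 1) = 1024; 1024−1 = 1023

9, 81, 1023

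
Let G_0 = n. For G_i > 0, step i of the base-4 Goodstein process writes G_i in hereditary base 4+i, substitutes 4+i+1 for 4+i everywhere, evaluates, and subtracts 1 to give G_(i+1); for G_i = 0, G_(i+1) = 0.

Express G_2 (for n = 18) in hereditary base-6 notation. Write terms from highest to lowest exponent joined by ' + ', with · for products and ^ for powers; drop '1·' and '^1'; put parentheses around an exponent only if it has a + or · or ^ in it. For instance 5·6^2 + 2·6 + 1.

6^2

G_0 = 18. HB_4(18) = 4^2 + 2. Bump = 27. G_1 = 26.
G_1 = 26. HB_5(26) = 5^2 + 1. Bump = 37. G_2 = 36.
G_2 = 36. HB_6(36) = 6^2. Bump = 49. G_3 = 48.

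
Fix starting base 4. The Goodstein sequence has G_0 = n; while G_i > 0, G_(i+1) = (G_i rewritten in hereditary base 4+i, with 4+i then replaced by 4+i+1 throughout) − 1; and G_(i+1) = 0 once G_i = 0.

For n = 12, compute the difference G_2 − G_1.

1

[0] 12 ≡ 3·4 (base 4). Lift 5: 15. −1: 14.
[1] 14 ≡ 2·5 + 4 (base 5). Lift 6: 16. −1: 15.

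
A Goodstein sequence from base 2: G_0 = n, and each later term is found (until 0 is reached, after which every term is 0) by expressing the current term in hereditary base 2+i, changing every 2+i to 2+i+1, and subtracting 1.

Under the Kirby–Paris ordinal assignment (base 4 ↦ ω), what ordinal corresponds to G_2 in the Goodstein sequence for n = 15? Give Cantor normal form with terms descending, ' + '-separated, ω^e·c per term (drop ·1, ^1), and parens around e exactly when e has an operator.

i=0: 15 = 2^(2 + 1) + 2^2 + 2 + 1 (b=2); 2→3: 3^(3 + 1) + 3^3 + 3 + 1 = 112; 112−1 = 111
i=1: 111 = 3^(3 + 1) + 3^3 + 3 (b=3); 3→4: 4^(4 + 1) + 4^4 + 4 = 1284; 1284−1 = 1283
i=2: 1283 = 4^(4 + 1) + 4^4 + 3 (b=4); 4→5: 5^(5 + 1) + 5^5 + 3 = 18753; 18753−1 = 18752

ω^(ω + 1) + ω^ω + 3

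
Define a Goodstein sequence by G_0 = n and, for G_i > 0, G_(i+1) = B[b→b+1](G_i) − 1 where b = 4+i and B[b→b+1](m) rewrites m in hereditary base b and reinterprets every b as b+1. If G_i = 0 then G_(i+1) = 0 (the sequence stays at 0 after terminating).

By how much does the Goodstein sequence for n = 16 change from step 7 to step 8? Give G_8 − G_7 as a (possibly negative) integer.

(0) 16|_4 = 4^2 ↦ 5^2|_5 = 25 ⇒ 24
(1) 24|_5 = 4·5 + 4 ↦ 4·6 + 4|_6 = 28 ⇒ 27
(2) 27|_6 = 4·6 + 3 ↦ 4·7 + 3|_7 = 31 ⇒ 30
(3) 30|_7 = 4·7 + 2 ↦ 4·8 + 2|_8 = 34 ⇒ 33
(4) 33|_8 = 4·8 + 1 ↦ 4·9 + 1|_9 = 37 ⇒ 36
(5) 36|_9 = 4·9 ↦ 4·10|_10 = 40 ⇒ 39
(6) 39|_10 = 3·10 + 9 ↦ 3·11 + 9|_11 = 42 ⇒ 41
(7) 41|_11 = 3·11 + 8 ↦ 3·12 + 8|_12 = 44 ⇒ 43

2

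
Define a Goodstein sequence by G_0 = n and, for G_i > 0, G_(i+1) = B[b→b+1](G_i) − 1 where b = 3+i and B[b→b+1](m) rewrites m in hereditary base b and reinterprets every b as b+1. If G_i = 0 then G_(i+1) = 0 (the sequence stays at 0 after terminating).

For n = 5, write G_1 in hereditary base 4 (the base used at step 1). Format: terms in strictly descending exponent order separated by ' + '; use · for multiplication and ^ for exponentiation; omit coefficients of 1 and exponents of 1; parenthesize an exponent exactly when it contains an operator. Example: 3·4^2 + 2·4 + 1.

4 + 1

step 0: 5 = 3 + 2; sub 4 for 3: 4 + 2; = 6; G_1 = 6−1 = 5
step 1: 5 = 4 + 1; sub 5 for 4: 5 + 1; = 6; G_2 = 6−1 = 5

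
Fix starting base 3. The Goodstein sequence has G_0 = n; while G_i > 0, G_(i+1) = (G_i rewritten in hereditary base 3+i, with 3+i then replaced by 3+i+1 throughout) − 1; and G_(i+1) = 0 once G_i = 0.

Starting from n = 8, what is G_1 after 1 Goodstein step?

G_0 = 8. HB_3(8) = 2·3 + 2. Bump = 10. G_1 = 9.
G_1 = 9. HB_4(9) = 2·4 + 1. Bump = 11. G_2 = 10.

9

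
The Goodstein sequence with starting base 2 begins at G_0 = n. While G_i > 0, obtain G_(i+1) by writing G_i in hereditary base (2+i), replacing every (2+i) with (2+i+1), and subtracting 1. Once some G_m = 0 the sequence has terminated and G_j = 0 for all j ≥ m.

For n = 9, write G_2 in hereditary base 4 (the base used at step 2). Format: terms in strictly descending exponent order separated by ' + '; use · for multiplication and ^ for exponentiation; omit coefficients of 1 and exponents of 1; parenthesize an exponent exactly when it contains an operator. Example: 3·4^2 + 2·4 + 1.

3·4^4 + 3·4^3 + 3·4^2 + 3·4 + 3

G_0=9  [base 2] 2^(2 + 1) + 1  →[2↦3]→  3^(3 + 1) + 1 = 82  −1 ⇒ G_1=81
G_1=81  [base 3] 3^(3 + 1)  →[3↦4]→  4^(4 + 1) = 1024  −1 ⇒ G_2=1023
G_2=1023  [base 4] 3·4^4 + 3·4^3 + 3·4^2 + 3·4 + 3  →[4↦5]→  3·5^5 + 3·5^3 + 3·5^2 + 3·5 + 3 = 9843  −1 ⇒ G_3=9842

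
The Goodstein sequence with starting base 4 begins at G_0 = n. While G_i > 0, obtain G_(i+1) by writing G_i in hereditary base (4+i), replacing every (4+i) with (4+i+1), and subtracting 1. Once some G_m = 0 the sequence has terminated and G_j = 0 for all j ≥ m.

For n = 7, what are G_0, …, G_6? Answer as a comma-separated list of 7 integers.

7, 7, 7, 7, 7, 6, 5

base 4: 7 = 4 + 3; at 5: 5 + 3 = 8; next = 7
base 5: 7 = 5 + 2; at 6: 6 + 2 = 8; next = 7
base 6: 7 = 6 + 1; at 7: 7 + 1 = 8; next = 7
base 7: 7 = 7; at 8: 8 = 8; next = 7
base 8: 7 = 7; at 9: 7 = 7; next = 6
base 9: 6 = 6; at 10: 6 = 6; next = 5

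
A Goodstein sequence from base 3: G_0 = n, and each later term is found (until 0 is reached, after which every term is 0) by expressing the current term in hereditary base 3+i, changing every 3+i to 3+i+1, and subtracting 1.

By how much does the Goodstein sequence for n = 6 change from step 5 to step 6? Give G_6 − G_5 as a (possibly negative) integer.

-1

base 3: 6 = 2·3; at 4: 2·4 = 8; next = 7
base 4: 7 = 4 + 3; at 5: 5 + 3 = 8; next = 7
base 5: 7 = 5 + 2; at 6: 6 + 2 = 8; next = 7
base 6: 7 = 6 + 1; at 7: 7 + 1 = 8; next = 7
base 7: 7 = 7; at 8: 8 = 8; next = 7
base 8: 7 = 7; at 9: 7 = 7; next = 6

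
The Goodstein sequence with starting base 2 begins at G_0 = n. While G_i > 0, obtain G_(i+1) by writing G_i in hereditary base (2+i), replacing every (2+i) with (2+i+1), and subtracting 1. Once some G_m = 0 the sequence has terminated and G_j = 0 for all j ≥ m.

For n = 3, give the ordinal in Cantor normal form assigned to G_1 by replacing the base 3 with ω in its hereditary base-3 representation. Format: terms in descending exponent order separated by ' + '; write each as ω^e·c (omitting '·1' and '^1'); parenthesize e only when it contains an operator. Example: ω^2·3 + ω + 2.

ω

step 0: 3 = 2 + 1; sub 3 for 2: 3 + 1; = 4; G_1 = 4−1 = 3
step 1: 3 = 3; sub 4 for 3: 4; = 4; G_2 = 4−1 = 3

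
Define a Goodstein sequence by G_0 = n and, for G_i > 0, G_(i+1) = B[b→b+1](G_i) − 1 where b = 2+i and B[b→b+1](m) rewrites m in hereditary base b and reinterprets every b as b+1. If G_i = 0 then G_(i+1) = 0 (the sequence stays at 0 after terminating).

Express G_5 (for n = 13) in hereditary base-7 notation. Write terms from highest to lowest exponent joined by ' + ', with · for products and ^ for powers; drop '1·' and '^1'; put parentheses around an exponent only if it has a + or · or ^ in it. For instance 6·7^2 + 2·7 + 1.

7^(7 + 1) + 3·7^3 + 3·7^2 + 3·7

13 —HB2→ 2^(2 + 1) + 2^2 + 1 —bump→ 3^(3 + 1) + 3^3 + 1 = 109 —(−1)→ 108
108 —HB3→ 3^(3 + 1) + 3^3 —bump→ 4^(4 + 1) + 4^4 = 1280 —(−1)→ 1279
1279 —HB4→ 4^(4 + 1) + 3·4^3 + 3·4^2 + 3·4 + 3 —bump→ 5^(5 + 1) + 3·5^3 + 3·5^2 + 3·5 + 3 = 16093 —(−1)→ 16092
16092 —HB5→ 5^(5 + 1) + 3·5^3 + 3·5^2 + 3·5 + 2 —bump→ 6^(6 + 1) + 3·6^3 + 3·6^2 + 3·6 + 2 = 280712 —(−1)→ 280711
280711 —HB6→ 6^(6 + 1) + 3·6^3 + 3·6^2 + 3·6 + 1 —bump→ 7^(7 + 1) + 3·7^3 + 3·7^2 + 3·7 + 1 = 5765999 —(−1)→ 5765998
5765998 —HB7→ 7^(7 + 1) + 3·7^3 + 3·7^2 + 3·7 —bump→ 8^(8 + 1) + 3·8^3 + 3·8^2 + 3·8 = 134219480 —(−1)→ 134219479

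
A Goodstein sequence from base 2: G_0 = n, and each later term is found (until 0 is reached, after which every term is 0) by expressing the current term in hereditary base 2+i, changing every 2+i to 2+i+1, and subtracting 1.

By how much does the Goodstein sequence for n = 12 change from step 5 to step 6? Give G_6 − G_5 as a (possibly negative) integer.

G_0=12  [base 2] 2^(2 + 1) + 2^2  →[2↦3]→  3^(3 + 1) + 3^3 = 108  −1 ⇒ G_1=107
G_1=107  [base 3] 3^(3 + 1) + 2·3^2 + 2·3 + 2  →[3↦4]→  4^(4 + 1) + 2·4^2 + 2·4 + 2 = 1066  −1 ⇒ G_2=1065
G_2=1065  [base 4] 4^(4 + 1) + 2·4^2 + 2·4 + 1  →[4↦5]→  5^(5 + 1) + 2·5^2 + 2·5 + 1 = 15686  −1 ⇒ G_3=15685
G_3=15685  [base 5] 5^(5 + 1) + 2·5^2 + 2·5  →[5↦6]→  6^(6 + 1) + 2·6^2 + 2·6 = 280020  −1 ⇒ G_4=280019
G_4=280019  [base 6] 6^(6 + 1) + 2·6^2 + 6 + 5  →[6↦7]→  7^(7 + 1) + 2·7^2 + 7 + 5 = 5764911  −1 ⇒ G_5=5764910
G_5=5764910  [base 7] 7^(7 + 1) + 2·7^2 + 7 + 4  →[7↦8]→  8^(8 + 1) + 2·8^2 + 8 + 4 = 134217868  −1 ⇒ G_6=134217867

128452957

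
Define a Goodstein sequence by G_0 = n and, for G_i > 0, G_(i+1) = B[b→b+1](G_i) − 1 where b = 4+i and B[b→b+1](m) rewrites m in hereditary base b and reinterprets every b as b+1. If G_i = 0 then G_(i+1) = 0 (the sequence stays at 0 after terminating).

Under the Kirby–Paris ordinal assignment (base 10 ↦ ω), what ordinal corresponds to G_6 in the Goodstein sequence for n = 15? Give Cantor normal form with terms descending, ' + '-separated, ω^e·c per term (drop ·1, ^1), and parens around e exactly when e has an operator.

base 4: 15 = 3·4 + 3; at 5: 3·5 + 3 = 18; next = 17
base 5: 17 = 3·5 + 2; at 6: 3·6 + 2 = 20; next = 19
base 6: 19 = 3·6 + 1; at 7: 3·7 + 1 = 22; next = 21
base 7: 21 = 3·7; at 8: 3·8 = 24; next = 23
base 8: 23 = 2·8 + 7; at 9: 2·9 + 7 = 25; next = 24
base 9: 24 = 2·9 + 6; at 10: 2·10 + 6 = 26; next = 25
base 10: 25 = 2·10 + 5; at 11: 2·11 + 5 = 27; next = 26

ω·2 + 5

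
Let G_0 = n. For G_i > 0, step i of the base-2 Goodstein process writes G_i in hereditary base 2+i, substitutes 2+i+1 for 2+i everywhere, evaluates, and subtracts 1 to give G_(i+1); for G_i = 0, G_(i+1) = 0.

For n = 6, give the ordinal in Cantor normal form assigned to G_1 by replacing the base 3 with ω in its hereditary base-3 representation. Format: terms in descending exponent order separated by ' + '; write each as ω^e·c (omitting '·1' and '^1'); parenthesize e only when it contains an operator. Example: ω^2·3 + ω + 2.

ω^ω + 2

(0) 6|_2 = 2^2 + 2 ↦ 3^3 + 3|_3 = 30 ⇒ 29
(1) 29|_3 = 3^3 + 2 ↦ 4^4 + 2|_4 = 258 ⇒ 257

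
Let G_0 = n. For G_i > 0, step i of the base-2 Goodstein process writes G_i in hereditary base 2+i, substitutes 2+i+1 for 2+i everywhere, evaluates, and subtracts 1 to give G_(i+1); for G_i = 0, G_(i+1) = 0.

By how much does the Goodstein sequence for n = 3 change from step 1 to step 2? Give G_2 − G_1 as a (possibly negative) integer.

0

i=0: 3 = 2 + 1 (b=2); 2→3: 3 + 1 = 4; 4−1 = 3
i=1: 3 = 3 (b=3); 3→4: 4 = 4; 4−1 = 3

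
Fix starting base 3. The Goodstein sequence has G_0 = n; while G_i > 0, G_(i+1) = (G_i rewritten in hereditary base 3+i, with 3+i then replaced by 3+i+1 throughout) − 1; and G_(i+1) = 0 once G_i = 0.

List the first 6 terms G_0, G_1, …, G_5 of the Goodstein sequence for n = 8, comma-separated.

8, 9, 10, 11, 11, 11

base 3: 8 = 2·3 + 2; at 4: 2·4 + 2 = 10; next = 9
base 4: 9 = 2·4 + 1; at 5: 2·5 + 1 = 11; next = 10
base 5: 10 = 2·5; at 6: 2·6 = 12; next = 11
base 6: 11 = 6 + 5; at 7: 7 + 5 = 12; next = 11
base 7: 11 = 7 + 4; at 8: 8 + 4 = 12; next = 11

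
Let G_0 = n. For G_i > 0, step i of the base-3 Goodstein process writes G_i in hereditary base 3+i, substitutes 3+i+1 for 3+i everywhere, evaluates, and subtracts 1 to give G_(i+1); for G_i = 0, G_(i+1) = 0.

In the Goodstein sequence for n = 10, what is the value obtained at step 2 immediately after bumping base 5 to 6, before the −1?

G_0 = 10. HB_3(10) = 3^2 + 1. Bump = 17. G_1 = 16.
G_1 = 16. HB_4(16) = 4^2. Bump = 25. G_2 = 24.
G_2 = 24. HB_5(24) = 4·5 + 4. Bump = 28. G_3 = 27.

28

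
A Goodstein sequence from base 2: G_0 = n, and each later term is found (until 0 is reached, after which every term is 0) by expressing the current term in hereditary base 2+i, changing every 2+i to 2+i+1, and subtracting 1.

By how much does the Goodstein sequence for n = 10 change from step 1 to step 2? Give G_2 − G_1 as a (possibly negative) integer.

942

i=0: 10 = 2^(2 + 1) + 2 (b=2); 2→3: 3^(3 + 1) + 3 = 84; 84−1 = 83
i=1: 83 = 3^(3 + 1) + 2 (b=3); 3→4: 4^(4 + 1) + 2 = 1026; 1026−1 = 1025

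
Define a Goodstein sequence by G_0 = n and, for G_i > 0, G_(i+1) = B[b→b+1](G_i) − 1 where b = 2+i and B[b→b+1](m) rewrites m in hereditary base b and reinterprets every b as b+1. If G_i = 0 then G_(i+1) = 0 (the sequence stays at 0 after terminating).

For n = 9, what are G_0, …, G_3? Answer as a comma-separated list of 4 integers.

G_0=9  [base 2] 2^(2 + 1) + 1  →[2↦3]→  3^(3 + 1) + 1 = 82  −1 ⇒ G_1=81
G_1=81  [base 3] 3^(3 + 1)  →[3↦4]→  4^(4 + 1) = 1024  −1 ⇒ G_2=1023
G_2=1023  [base 4] 3·4^4 + 3·4^3 + 3·4^2 + 3·4 + 3  →[4↦5]→  3·5^5 + 3·5^3 + 3·5^2 + 3·5 + 3 = 9843  −1 ⇒ G_3=9842

9, 81, 1023, 9842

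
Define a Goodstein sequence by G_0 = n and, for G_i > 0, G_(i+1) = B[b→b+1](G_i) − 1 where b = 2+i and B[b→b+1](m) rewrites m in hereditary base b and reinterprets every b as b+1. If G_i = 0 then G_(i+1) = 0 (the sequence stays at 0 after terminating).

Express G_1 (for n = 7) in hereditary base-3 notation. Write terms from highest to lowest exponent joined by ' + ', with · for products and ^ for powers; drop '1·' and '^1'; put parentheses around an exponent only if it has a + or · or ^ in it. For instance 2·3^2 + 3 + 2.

3^3 + 3

base 2: 7 = 2^2 + 2 + 1; at 3: 3^3 + 3 + 1 = 31; next = 30
base 3: 30 = 3^3 + 3; at 4: 4^4 + 4 = 260; next = 259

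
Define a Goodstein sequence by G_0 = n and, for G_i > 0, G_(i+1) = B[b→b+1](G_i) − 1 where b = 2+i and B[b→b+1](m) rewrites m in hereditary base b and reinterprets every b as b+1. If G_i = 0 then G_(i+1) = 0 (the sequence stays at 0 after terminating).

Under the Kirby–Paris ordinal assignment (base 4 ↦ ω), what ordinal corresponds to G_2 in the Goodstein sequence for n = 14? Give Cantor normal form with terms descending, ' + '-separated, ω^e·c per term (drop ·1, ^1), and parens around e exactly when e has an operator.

ω^(ω + 1) + ω^ω + 1

(0) 14|_2 = 2^(2 + 1) + 2^2 + 2 ↦ 3^(3 + 1) + 3^3 + 3|_3 = 111 ⇒ 110
(1) 110|_3 = 3^(3 + 1) + 3^3 + 2 ↦ 4^(4 + 1) + 4^4 + 2|_4 = 1282 ⇒ 1281
(2) 1281|_4 = 4^(4 + 1) + 4^4 + 1 ↦ 5^(5 + 1) + 5^5 + 1|_5 = 18751 ⇒ 18750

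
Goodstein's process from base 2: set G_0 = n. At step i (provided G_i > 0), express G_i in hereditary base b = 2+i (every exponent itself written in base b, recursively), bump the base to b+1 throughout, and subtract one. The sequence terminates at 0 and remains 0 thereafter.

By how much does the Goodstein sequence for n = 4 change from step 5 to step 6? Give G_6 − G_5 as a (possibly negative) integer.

30

[0] 4 ≡ 2^2 (base 2). Lift 3: 27. −1: 26.
[1] 26 ≡ 2·3^2 + 2·3 + 2 (base 3). Lift 4: 42. −1: 41.
[2] 41 ≡ 2·4^2 + 2·4 + 1 (base 4). Lift 5: 61. −1: 60.
[3] 60 ≡ 2·5^2 + 2·5 (base 5). Lift 6: 84. −1: 83.
[4] 83 ≡ 2·6^2 + 6 + 5 (base 6). Lift 7: 110. −1: 109.
[5] 109 ≡ 2·7^2 + 7 + 4 (base 7). Lift 8: 140. −1: 139.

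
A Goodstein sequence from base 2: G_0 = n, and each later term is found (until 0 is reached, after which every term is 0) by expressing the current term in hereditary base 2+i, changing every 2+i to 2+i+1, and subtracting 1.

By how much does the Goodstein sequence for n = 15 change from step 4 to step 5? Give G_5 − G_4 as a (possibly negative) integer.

G_0 = 15. HB_2(15) = 2^(2 + 1) + 2^2 + 2 + 1. Bump = 112. G_1 = 111.
G_1 = 111. HB_3(111) = 3^(3 + 1) + 3^3 + 3. Bump = 1284. G_2 = 1283.
G_2 = 1283. HB_4(1283) = 4^(4 + 1) + 4^4 + 3. Bump = 18753. G_3 = 18752.
G_3 = 18752. HB_5(18752) = 5^(5 + 1) + 5^5 + 2. Bump = 326594. G_4 = 326593.
G_4 = 326593. HB_6(326593) = 6^(6 + 1) + 6^6 + 1. Bump = 6588345. G_5 = 6588344.

6261751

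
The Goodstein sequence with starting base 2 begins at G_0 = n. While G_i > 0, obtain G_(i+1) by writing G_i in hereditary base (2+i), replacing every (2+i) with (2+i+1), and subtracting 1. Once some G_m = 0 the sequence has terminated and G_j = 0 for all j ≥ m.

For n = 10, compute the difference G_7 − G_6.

1853361269

step 0: 10 = 2^(2 + 1) + 2; sub 3 for 2: 3^(3 + 1) + 3; = 84; G_1 = 84−1 = 83
step 1: 83 = 3^(3 + 1) + 2; sub 4 for 3: 4^(4 + 1) + 2; = 1026; G_2 = 1026−1 = 1025
step 2: 1025 = 4^(4 + 1) + 1; sub 5 for 4: 5^(5 + 1) + 1; = 15626; G_3 = 15626−1 = 15625
step 3: 15625 = 5^(5 + 1); sub 6 for 5: 6^(6 + 1); = 279936; G_4 = 279936−1 = 279935
step 4: 279935 = 5·6^6 + 5·6^5 + 5·6^4 + 5·6^3 + 5·6^2 + 5·6 + 5; sub 7 for 6: 5·7^7 + 5·7^5 + 5·7^4 + 5·7^3 + 5·7^2 + 5·7 + 5; = 4215755; G_5 = 4215755−1 = 4215754
step 5: 4215754 = 5·7^7 + 5·7^5 + 5·7^4 + 5·7^3 + 5·7^2 + 5·7 + 4; sub 8 for 7: 5·8^8 + 5·8^5 + 5·8^4 + 5·8^3 + 5·8^2 + 5·8 + 4; = 84073324; G_6 = 84073324−1 = 84073323
step 6: 84073323 = 5·8^8 + 5·8^5 + 5·8^4 + 5·8^3 + 5·8^2 + 5·8 + 3; sub 9 for 8: 5·9^9 + 5·9^5 + 5·9^4 + 5·9^3 + 5·9^2 + 5·9 + 3; = 1937434593; G_7 = 1937434593−1 = 1937434592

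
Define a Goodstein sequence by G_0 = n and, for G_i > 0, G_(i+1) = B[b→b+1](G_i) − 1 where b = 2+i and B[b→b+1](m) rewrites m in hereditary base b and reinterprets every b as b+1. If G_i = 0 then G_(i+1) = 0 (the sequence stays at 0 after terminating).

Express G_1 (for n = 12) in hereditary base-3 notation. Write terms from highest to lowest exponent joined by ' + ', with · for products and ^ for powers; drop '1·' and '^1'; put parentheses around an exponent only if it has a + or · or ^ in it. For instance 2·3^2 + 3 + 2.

[0] 12 ≡ 2^(2 + 1) + 2^2 (base 2). Lift 3: 108. −1: 107.
[1] 107 ≡ 3^(3 + 1) + 2·3^2 + 2·3 + 2 (base 3). Lift 4: 1066. −1: 1065.

3^(3 + 1) + 2·3^2 + 2·3 + 2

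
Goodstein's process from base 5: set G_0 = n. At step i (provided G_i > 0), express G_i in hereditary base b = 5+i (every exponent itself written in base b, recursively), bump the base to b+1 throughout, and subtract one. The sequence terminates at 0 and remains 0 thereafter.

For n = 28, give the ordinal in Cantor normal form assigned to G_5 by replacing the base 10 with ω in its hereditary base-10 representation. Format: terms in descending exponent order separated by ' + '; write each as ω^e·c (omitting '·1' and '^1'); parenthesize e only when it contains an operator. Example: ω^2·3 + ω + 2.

(0) 28|_5 = 5^2 + 3 ↦ 6^2 + 3|_6 = 39 ⇒ 38
(1) 38|_6 = 6^2 + 2 ↦ 7^2 + 2|_7 = 51 ⇒ 50
(2) 50|_7 = 7^2 + 1 ↦ 8^2 + 1|_8 = 65 ⇒ 64
(3) 64|_8 = 8^2 ↦ 9^2|_9 = 81 ⇒ 80
(4) 80|_9 = 8·9 + 8 ↦ 8·10 + 8|_10 = 88 ⇒ 87

ω·8 + 7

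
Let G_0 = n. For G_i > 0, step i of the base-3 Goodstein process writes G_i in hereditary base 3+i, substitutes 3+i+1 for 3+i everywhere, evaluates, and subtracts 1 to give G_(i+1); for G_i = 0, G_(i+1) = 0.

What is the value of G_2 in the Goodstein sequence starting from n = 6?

7

step 0: 6 = 2·3; sub 4 for 3: 2·4; = 8; G_1 = 8−1 = 7
step 1: 7 = 4 + 3; sub 5 for 4: 5 + 3; = 8; G_2 = 8−1 = 7
step 2: 7 = 5 + 2; sub 6 for 5: 6 + 2; = 8; G_3 = 8−1 = 7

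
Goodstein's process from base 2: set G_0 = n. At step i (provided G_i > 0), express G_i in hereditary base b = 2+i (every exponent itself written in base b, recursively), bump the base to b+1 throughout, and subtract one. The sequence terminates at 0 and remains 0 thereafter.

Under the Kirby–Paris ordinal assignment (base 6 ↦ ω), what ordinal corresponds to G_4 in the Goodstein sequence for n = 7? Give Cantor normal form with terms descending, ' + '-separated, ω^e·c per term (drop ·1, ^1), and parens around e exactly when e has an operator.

step 0: 7 = 2^2 + 2 + 1; sub 3 for 2: 3^3 + 3 + 1; = 31; G_1 = 31−1 = 30
step 1: 30 = 3^3 + 3; sub 4 for 3: 4^4 + 4; = 260; G_2 = 260−1 = 259
step 2: 259 = 4^4 + 3; sub 5 for 4: 5^5 + 3; = 3128; G_3 = 3128−1 = 3127
step 3: 3127 = 5^5 + 2; sub 6 for 5: 6^6 + 2; = 46658; G_4 = 46658−1 = 46657
step 4: 46657 = 6^6 + 1; sub 7 for 6: 7^7 + 1; = 823544; G_5 = 823544−1 = 823543

ω^ω + 1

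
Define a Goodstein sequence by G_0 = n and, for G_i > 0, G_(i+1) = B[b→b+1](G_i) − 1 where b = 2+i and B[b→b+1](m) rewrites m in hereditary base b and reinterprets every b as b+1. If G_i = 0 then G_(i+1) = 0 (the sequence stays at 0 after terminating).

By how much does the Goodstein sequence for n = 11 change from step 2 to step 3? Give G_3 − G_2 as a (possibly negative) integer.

i=0: 11 = 2^(2 + 1) + 2 + 1 (b=2); 2→3: 3^(3 + 1) + 3 + 1 = 85; 85−1 = 84
i=1: 84 = 3^(3 + 1) + 3 (b=3); 3→4: 4^(4 + 1) + 4 = 1028; 1028−1 = 1027
i=2: 1027 = 4^(4 + 1) + 3 (b=4); 4→5: 5^(5 + 1) + 3 = 15628; 15628−1 = 15627

14600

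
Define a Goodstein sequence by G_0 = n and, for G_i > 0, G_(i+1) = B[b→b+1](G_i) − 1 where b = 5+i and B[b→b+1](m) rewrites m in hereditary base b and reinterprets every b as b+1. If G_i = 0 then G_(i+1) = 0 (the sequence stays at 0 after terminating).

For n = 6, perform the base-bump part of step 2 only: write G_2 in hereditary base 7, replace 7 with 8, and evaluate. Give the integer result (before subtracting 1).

6

i=0: 6 = 5 + 1 (b=5); 5→6: 6 + 1 = 7; 7−1 = 6
i=1: 6 = 6 (b=6); 6→7: 7 = 7; 7−1 = 6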